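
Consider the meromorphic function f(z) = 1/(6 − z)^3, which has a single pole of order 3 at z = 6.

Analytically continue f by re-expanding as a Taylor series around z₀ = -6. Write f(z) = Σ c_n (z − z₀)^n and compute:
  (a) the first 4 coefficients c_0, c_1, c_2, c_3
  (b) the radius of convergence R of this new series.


Let w = z − z₀, so z = z₀ + w.
Then 6 − z = 6 − (z₀ + w) = (6 − z₀) − w = 12 − w.
f(z) = 1/(12 − w)^3 = (1/(12)^3) · (1 − w/(12))^{−3}.
By the binomial series (1−u)^{−3} = Σ_{n≥0} C(n+2, 2) u^n for |u|<1, with u = w/(12):
  c_n = C(n+2, 2) / (12)^(n+3).
  c_0 = 1/(12)^3 = 1/1728.
  c_1 = 3/(12)^4 = 1/6912.
  c_2 = 6/(12)^5 = 1/41472.
  c_3 = 10/(12)^6 = 5/1492992.
The series is valid for |w/d| < 1, i.e. |z − z₀| < |d|.
Radius of convergence: R = |6 − z₀| = |12| = 12 (distance from z₀ to the singularity z = 6).

c_0 = 1/1728, c_1 = 1/6912, c_2 = 1/41472, c_3 = 5/1492992; R = 12.


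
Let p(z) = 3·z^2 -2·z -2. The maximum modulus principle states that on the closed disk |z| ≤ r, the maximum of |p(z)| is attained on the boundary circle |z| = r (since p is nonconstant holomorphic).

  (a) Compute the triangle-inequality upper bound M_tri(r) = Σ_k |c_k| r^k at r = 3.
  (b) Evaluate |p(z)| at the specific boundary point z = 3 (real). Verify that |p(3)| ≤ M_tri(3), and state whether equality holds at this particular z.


Coefficients: c_0 = -2, c_1 = -2, c_2 = 3. Radius r = 3.
Part (a). Triangle bound: M_tri(r) = Σ_k |c_k| r^k
  = |-2|·3^0 + |-2|·3^1 + |3|·3^2
  = 2 + 6 + 27 = 35.
This bounds M(r) := max_{|z|=r} |p(z)| from above; equality holds iff all terms c_k z^k can be made to align in phase at a single z on |z|=r.
Part (b). At z = 3 (real, on the circle |z| = r):
  p(3) = (-2)·3^0 + (-2)·3^1 + (3)·3^2 = 19.
  |p(3)| = 19.
Check: |p(3)| = 19 ≤ 35 = M_tri(3). ✓ Equality does not hold at z = 3 (the coefficients have mixed signs, so the terms do not all align in phase there).

M_tri(3) = 35; |p(3)| = 19; equality at z=3: no.


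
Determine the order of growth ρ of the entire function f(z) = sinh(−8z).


sinh(w) is a linear combination of e^{iw} and e^{−iw} (or e^w, e^{−w} in the hyperbolic case), so |sinh(w)| ≤ e^{|w|}. With w = −8z, |w| ≤ 8|z| + 0 = 8r + 0 on |z| = r, giving M(r) ≤ e^{8r + 0}, so ρ ≤ 1. On a suitable ray (z = it for sin/cos; z = t for sinh/cosh, t real → ∞), |sinh(−8z)| grows like e^{8|t|}/2, so ρ ≥ 1. Hence ρ = 1.
Therefore ρ = 1.

Order ρ = 1.


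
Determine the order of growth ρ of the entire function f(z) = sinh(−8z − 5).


sinh(w) is a linear combination of e^{iw} and e^{−iw} (or e^w, e^{−w} in the hyperbolic case), so |sinh(w)| ≤ e^{|w|}. With w = −8z − 5, |w| ≤ 8|z| + 5 = 8r + 5 on |z| = r, giving M(r) ≤ e^{8r + 5}, so ρ ≤ 1. On a suitable ray (z = it for sin/cos; z = t for sinh/cosh, t real → ∞), |sinh(−8z − 5)| grows like e^{8|t|}/2, so ρ ≥ 1. Hence ρ = 1.
Therefore ρ = 1.

Order ρ = 1.


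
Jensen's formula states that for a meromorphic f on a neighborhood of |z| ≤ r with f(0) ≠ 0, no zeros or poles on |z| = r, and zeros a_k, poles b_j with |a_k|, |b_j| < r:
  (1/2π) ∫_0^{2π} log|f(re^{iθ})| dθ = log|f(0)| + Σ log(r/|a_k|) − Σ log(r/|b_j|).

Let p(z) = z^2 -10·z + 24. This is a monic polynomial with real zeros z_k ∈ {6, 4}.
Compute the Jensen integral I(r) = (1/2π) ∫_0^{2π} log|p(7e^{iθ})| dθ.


Zeros: 4, 6; r = 7.
Inside |z| < r: 4, 6. Outside (|z| ≥ r): ∅.
p(0) = 24, so log|p(0)| = log(24) = 3.1781.
Apply Jensen: I(r) = log|p(0)| + Σ_k log(r/|z_k|), summed over zeros inside |z| < r.
  log(r/|z_k|) for z_k = 6: log(7/6) = 0.1542
  log(r/|z_k|) for z_k = 4: log(7/4) = 0.5596
Sum over inside zeros: 0.7138.
I(r) = log|p(0)| + (inside sum) = 3.1781 + 0.7138 = 3.8918.
Closed form (all zeros inside, monic): I(r) = n·log(r) = 2·log(7) = 3.8918. ✓

I(r) ≈ 3.8918.


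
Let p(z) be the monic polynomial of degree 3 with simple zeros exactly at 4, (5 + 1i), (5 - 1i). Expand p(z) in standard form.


The polynomial is p(z) = ∏_{α ∈ S} (z − α), where S = {4, (5 + 1i), (5 - 1i)}.
Expanding the product yields: p(z) = z^3 -14·z^2 + 66·z -104.
Note conjugate pairs combine to real quadratics: (z − (5+1i))(z − (5−1i)) = z² − 10z + 26.
The resulting polynomial has degree 3 and real coefficients as required.

p(z) = z^3 -14·z^2 + 66·z -104.


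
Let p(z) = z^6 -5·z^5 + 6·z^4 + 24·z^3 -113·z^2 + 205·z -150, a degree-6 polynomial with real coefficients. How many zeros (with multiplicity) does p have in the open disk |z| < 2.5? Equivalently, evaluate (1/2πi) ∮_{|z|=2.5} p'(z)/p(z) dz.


The zeros of p are: 2, (1 + 2i), (1 - 2i), (2 + 1i), (2 - 1i), -3.
Their magnitudes are: 2, 2.236, 2.236, 2.236, 2.236, 3.
Zeros with |z| < R = 2.5: 2, (1 + 2i), (1 - 2i), (2 + 1i), (2 - 1i).
Count = 5.
By the argument principle, (1/2πi) ∮_{|z|=R} p'(z)/p(z) dz equals exactly this count.

Number of zeros inside |z| < 2.5: 5.


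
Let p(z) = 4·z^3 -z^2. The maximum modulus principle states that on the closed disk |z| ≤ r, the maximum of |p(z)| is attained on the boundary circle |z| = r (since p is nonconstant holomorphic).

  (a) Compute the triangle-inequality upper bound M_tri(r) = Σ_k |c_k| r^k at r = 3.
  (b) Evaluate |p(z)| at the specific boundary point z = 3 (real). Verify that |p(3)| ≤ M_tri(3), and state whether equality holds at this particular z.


Coefficients: c_0 = 0, c_1 = 0, c_2 = -1, c_3 = 4. Radius r = 3.
Part (a). Triangle bound: M_tri(r) = Σ_k |c_k| r^k
  = |0|·3^0 + |0|·3^1 + |-1|·3^2 + |4|·3^3
  = 0 + 0 + 9 + 108 = 117.
This bounds M(r) := max_{|z|=r} |p(z)| from above; equality holds iff all terms c_k z^k can be made to align in phase at a single z on |z|=r.
Part (b). At z = 3 (real, on the circle |z| = r):
  p(3) = (0)·3^0 + (0)·3^1 + (-1)·3^2 + (4)·3^3 = 99.
  |p(3)| = 99.
Check: |p(3)| = 99 ≤ 117 = M_tri(3). ✓ Equality does not hold at z = 3 (the coefficients have mixed signs, so the terms do not all align in phase there).

M_tri(3) = 117; |p(3)| = 99; equality at z=3: no.


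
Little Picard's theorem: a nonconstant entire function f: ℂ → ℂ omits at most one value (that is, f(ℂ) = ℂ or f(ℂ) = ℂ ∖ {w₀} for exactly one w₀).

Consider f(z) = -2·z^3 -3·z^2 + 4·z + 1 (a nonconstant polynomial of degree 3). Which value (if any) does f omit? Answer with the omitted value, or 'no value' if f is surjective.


Little Picard bounds the complement of f(ℂ) to at most one point.
For every w ∈ ℂ, the equation p(z) − w = 0 is a nonconstant polynomial in z and hence has at least one root by the fundamental theorem of algebra. So p is surjective onto ℂ, omitting no value.

Omitted value: no value.


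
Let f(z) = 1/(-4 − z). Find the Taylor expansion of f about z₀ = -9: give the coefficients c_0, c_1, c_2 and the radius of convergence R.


Let w = z − z₀, so z = z₀ + w.
Then -4 − z = -4 − (z₀ + w) = (-4 − z₀) − w = 5 − w.
f(z) = 1/(5 − w) = (1/(5)) · 1/(1 − w/(5)) = Σ_{n≥0} w^n / (5)^(n+1).
So c_n = 1/(5)^(n+1):
  c_0 = 1/(5)^1 = 1/5.
  c_1 = 1/(5)^2 = 1/25.
  c_2 = 1/(5)^3 = 1/125.
The series is valid for |w/d| < 1, i.e. |z − z₀| < |d|.
Radius of convergence: R = |-4 − z₀| = |5| = 5 (distance from z₀ to the singularity z = -4).

c_0 = 1/5, c_1 = 1/25, c_2 = 1/125; R = 5.


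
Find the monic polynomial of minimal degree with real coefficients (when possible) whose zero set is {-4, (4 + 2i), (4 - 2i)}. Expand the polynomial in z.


The polynomial is p(z) = ∏_{α ∈ S} (z − α), where S = {-4, (4 + 2i), (4 - 2i)}.
Expanding the product yields: p(z) = z^3 -4·z^2 -12·z + 80.
Note conjugate pairs combine to real quadratics: (z − (4+2i))(z − (4−2i)) = z² − 8z + 20.
The resulting polynomial has degree 3 and real coefficients as required.

p(z) = z^3 -4·z^2 -12·z + 80.


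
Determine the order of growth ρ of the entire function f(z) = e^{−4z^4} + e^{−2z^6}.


Each summand is entire of order 4 and 6 respectively (as in the single-exponential case). The order of a sum is at most the max of the orders, so ρ ≤ 6. For the lower bound: on |z|=r choose arg z so that -2z^6 is real positive; then |e^{-2z^6}| = e^{2r^6} while |e^{-4z^4}| ≤ e^{4r^4} = o(e^{2r^6}). So |f| ≥ e^{2r^6}(1 − o(1)) and ρ ≥ 6. Hence ρ = max(4, 6) = 6.
Therefore ρ = 6.

Order ρ = 6.


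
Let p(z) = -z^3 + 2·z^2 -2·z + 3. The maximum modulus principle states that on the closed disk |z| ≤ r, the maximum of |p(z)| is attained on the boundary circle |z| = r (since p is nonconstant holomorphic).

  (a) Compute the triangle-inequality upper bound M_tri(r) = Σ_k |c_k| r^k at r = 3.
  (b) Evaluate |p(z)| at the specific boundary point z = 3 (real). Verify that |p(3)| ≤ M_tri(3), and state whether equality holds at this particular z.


Coefficients: c_0 = 3, c_1 = -2, c_2 = 2, c_3 = -1. Radius r = 3.
Part (a). Triangle bound: M_tri(r) = Σ_k |c_k| r^k
  = |3|·3^0 + |-2|·3^1 + |2|·3^2 + |-1|·3^3
  = 3 + 6 + 18 + 27 = 54.
This bounds M(r) := max_{|z|=r} |p(z)| from above; equality holds iff all terms c_k z^k can be made to align in phase at a single z on |z|=r.
Part (b). At z = 3 (real, on the circle |z| = r):
  p(3) = (3)·3^0 + (-2)·3^1 + (2)·3^2 + (-1)·3^3 = -12.
  |p(3)| = 12.
Check: |p(3)| = 12 ≤ 54 = M_tri(3). ✓ Equality does not hold at z = 3 (the coefficients have mixed signs, so the terms do not all align in phase there).

M_tri(3) = 54; |p(3)| = 12; equality at z=3: no.


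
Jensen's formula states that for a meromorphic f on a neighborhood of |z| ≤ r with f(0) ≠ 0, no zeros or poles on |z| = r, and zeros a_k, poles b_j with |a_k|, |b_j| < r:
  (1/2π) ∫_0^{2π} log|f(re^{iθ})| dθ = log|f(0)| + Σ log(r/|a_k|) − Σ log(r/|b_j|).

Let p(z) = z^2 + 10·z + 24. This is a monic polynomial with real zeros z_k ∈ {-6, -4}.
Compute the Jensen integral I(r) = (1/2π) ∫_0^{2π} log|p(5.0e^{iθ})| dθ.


Zeros: -6, -4; r = 5.0.
Inside |z| < r: -4. Outside (|z| ≥ r): -6.
p(0) = 24, so log|p(0)| = log(24) = 3.1781.
Apply Jensen: I(r) = log|p(0)| + Σ_k log(r/|z_k|), summed over zeros inside |z| < r.
  log(r/|z_k|) for z_k = -4: log(5.0/4) = 0.2231
  Outside zeros (-6) contribute nothing to the Jensen sum.
Sum over inside zeros: 0.2231.
I(r) = log|p(0)| + (inside sum) = 3.1781 + 0.2231 = 3.4012.
Note: since some zeros are outside |z| ≤ r, the simplified n·log(r) form does NOT apply — only the inside zeros contribute.

I(r) ≈ 3.4012.


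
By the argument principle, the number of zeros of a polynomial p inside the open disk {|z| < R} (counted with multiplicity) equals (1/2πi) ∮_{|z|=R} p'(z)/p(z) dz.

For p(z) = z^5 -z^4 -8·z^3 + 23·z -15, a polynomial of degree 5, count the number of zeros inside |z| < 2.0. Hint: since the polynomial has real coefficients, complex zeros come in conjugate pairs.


The zeros of p are: 3, (-2 + 1i), (-2 - 1i), 1, 1.
Their magnitudes are: 3, 2.236, 2.236, 1, 1.
Zeros with |z| < R = 2.0: 1, 1.
Count = 2.
By the argument principle, (1/2πi) ∮_{|z|=R} p'(z)/p(z) dz equals exactly this count.

Number of zeros inside |z| < 2.0: 2.


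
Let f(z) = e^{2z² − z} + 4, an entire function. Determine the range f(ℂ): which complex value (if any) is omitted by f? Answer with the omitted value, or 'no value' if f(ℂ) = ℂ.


Little Picard bounds the complement of f(ℂ) to at most one point.
The exponent g(z) = 2z² − z is a nonconstant polynomial, hence surjective onto ℂ. So e^{g(z)} takes every value in {e^w : w ∈ ℂ} = ℂ ∖ {0}. Adding 4 shifts the range to ℂ ∖ {4}. f omits exactly 4.

Omitted value: 4.


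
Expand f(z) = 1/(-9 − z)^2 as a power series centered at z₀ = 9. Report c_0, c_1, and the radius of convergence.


Let w = z − z₀, so z = z₀ + w.
Then -9 − z = -9 − (z₀ + w) = (-9 − z₀) − w = -18 − w.
f(z) = 1/(-18 − w)^2 = (1/(-18)^2) · (1 − w/(-18))^{−2}.
By the binomial series (1−u)^{−2} = Σ_{n≥0} C(n+1, 1) u^n for |u|<1, with u = w/(-18):
  c_n = C(n+1, 1) / (-18)^(n+2).
  c_0 = 1/(-18)^2 = 1/324.
  c_1 = 2/(-18)^3 = -1/2916.
The series is valid for |w/d| < 1, i.e. |z − z₀| < |d|.
Radius of convergence: R = |-9 − z₀| = |-18| = 18 (distance from z₀ to the singularity z = -9).

c_0 = 1/324, c_1 = -1/2916; R = 18.


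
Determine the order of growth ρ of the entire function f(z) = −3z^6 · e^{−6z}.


M(r) = max_{|z|=r} |-3|·|z|^6·|e^{−6z}| = 3·r^6 · e^{6r^1} (the factors attain their maxima compatibly on |z|=r). Then log M(r) = log 3 + 6·log r + 6r^1, dominated by the last term, so log log M(r) ~ 1·log r. The polynomial factor -3z^6 contributes only a log r term and does not affect the order. ρ = 1.
Therefore ρ = 1.

Order ρ = 1.


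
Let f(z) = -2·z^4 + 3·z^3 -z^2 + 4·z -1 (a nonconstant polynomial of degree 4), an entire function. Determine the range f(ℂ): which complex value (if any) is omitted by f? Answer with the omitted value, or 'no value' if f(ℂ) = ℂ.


Little Picard bounds the complement of f(ℂ) to at most one point.
For every w ∈ ℂ, the equation p(z) − w = 0 is a nonconstant polynomial in z and hence has at least one root by the fundamental theorem of algebra. So p is surjective onto ℂ, omitting no value.

Omitted value: no value.


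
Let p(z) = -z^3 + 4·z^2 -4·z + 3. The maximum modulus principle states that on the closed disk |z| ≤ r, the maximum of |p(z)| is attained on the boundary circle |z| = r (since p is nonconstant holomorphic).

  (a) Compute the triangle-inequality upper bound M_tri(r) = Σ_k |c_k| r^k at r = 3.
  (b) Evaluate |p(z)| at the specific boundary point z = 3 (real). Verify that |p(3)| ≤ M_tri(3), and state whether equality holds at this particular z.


Coefficients: c_0 = 3, c_1 = -4, c_2 = 4, c_3 = -1. Radius r = 3.
Part (a). Triangle bound: M_tri(r) = Σ_k |c_k| r^k
  = |3|·3^0 + |-4|·3^1 + |4|·3^2 + |-1|·3^3
  = 3 + 12 + 36 + 27 = 78.
This bounds M(r) := max_{|z|=r} |p(z)| from above; equality holds iff all terms c_k z^k can be made to align in phase at a single z on |z|=r.
Part (b). At z = 3 (real, on the circle |z| = r):
  p(3) = (3)·3^0 + (-4)·3^1 + (4)·3^2 + (-1)·3^3 = 0.
  |p(3)| = 0.
Check: |p(3)| = 0 ≤ 78 = M_tri(3). ✓ Equality does not hold at z = 3 (the coefficients have mixed signs, so the terms do not all align in phase there).

M_tri(3) = 78; |p(3)| = 0; equality at z=3: no.


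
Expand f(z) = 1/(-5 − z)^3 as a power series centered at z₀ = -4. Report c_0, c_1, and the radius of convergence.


Let w = z − z₀, so z = z₀ + w.
Then -5 − z = -5 − (z₀ + w) = (-5 − z₀) − w = -1 − w.
f(z) = 1/(-1 − w)^3 = (1/(-1)^3) · (1 − w/(-1))^{−3}.
By the binomial series (1−u)^{−3} = Σ_{n≥0} C(n+2, 2) u^n for |u|<1, with u = w/(-1):
  c_n = C(n+2, 2) / (-1)^(n+3).
  c_0 = 1/(-1)^3 = -1.
  c_1 = 3/(-1)^4 = 3.
The series is valid for |w/d| < 1, i.e. |z − z₀| < |d|.
Radius of convergence: R = |-5 − z₀| = |-1| = 1 (distance from z₀ to the singularity z = -5).

c_0 = -1, c_1 = 3; R = 1.


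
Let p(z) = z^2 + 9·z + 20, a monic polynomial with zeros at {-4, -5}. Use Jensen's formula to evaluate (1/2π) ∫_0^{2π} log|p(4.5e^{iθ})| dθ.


Zeros: -5, -4; r = 4.5.
Inside |z| < r: -4. Outside (|z| ≥ r): -5.
p(0) = 20, so log|p(0)| = log(20) = 2.9957.
Apply Jensen: I(r) = log|p(0)| + Σ_k log(r/|z_k|), summed over zeros inside |z| < r.
  log(r/|z_k|) for z_k = -4: log(4.5/4) = 0.1178
  Outside zeros (-5) contribute nothing to the Jensen sum.
Sum over inside zeros: 0.1178.
I(r) = log|p(0)| + (inside sum) = 2.9957 + 0.1178 = 3.1135.
Note: since some zeros are outside |z| ≤ r, the simplified n·log(r) form does NOT apply — only the inside zeros contribute.

I(r) ≈ 3.1135.


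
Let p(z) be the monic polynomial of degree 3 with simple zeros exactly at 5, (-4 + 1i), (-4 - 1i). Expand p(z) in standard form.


The polynomial is p(z) = ∏_{α ∈ S} (z − α), where S = {5, (-4 + 1i), (-4 - 1i)}.
Expanding the product yields: p(z) = z^3 + 3·z^2 -23·z -85.
Note conjugate pairs combine to real quadratics: (z − (-4+1i))(z − (-4−1i)) = z² + 8z + 17.
The resulting polynomial has degree 3 and real coefficients as required.

p(z) = z^3 + 3·z^2 -23·z -85.


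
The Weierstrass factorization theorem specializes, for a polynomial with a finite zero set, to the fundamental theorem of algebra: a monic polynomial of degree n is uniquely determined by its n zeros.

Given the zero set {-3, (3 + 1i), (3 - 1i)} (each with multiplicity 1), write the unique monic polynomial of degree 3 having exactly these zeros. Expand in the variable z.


The polynomial is p(z) = ∏_{α ∈ S} (z − α), where S = {-3, (3 + 1i), (3 - 1i)}.
Expanding the product yields: p(z) = z^3 -3·z^2 -8·z + 30.
Note conjugate pairs combine to real quadratics: (z − (3+1i))(z − (3−1i)) = z² − 6z + 10.
The resulting polynomial has degree 3 and real coefficients as required.

p(z) = z^3 -3·z^2 -8·z + 30.


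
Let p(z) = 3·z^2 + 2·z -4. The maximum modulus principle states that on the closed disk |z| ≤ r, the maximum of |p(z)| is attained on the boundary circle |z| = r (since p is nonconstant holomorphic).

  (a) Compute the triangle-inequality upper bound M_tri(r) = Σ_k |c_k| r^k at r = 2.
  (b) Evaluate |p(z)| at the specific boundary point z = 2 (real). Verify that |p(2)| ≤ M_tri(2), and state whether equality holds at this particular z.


Coefficients: c_0 = -4, c_1 = 2, c_2 = 3. Radius r = 2.
Part (a). Triangle bound: M_tri(r) = Σ_k |c_k| r^k
  = |-4|·2^0 + |2|·2^1 + |3|·2^2
  = 4 + 4 + 12 = 20.
This bounds M(r) := max_{|z|=r} |p(z)| from above; equality holds iff all terms c_k z^k can be made to align in phase at a single z on |z|=r.
Part (b). At z = 2 (real, on the circle |z| = r):
  p(2) = (-4)·2^0 + (2)·2^1 + (3)·2^2 = 12.
  |p(2)| = 12.
Check: |p(2)| = 12 ≤ 20 = M_tri(2). ✓ Equality does not hold at z = 2 (the coefficients have mixed signs, so the terms do not all align in phase there).

M_tri(2) = 20; |p(2)| = 12; equality at z=2: no.


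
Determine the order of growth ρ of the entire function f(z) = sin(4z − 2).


sin(w) is a linear combination of e^{iw} and e^{−iw} (or e^w, e^{−w} in the hyperbolic case), so |sin(w)| ≤ e^{|w|}. With w = 4z − 2, |w| ≤ 4|z| + 2 = 4r + 2 on |z| = r, giving M(r) ≤ e^{4r + 2}, so ρ ≤ 1. On a suitable ray (z = it for sin/cos; z = t for sinh/cosh, t real → ∞), |sin(4z − 2)| grows like e^{4|t|}/2, so ρ ≥ 1. Hence ρ = 1.
Therefore ρ = 1.

Order ρ = 1.


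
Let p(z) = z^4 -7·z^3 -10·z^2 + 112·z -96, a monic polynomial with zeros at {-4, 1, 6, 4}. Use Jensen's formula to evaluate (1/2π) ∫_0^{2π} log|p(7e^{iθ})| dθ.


Zeros: -4, 1, 4, 6; r = 7.
Inside |z| < r: -4, 1, 4, 6. Outside (|z| ≥ r): ∅.
p(0) = -96, so log|p(0)| = log(96) = 4.5643.
Apply Jensen: I(r) = log|p(0)| + Σ_k log(r/|z_k|), summed over zeros inside |z| < r.
  log(r/|z_k|) for z_k = -4: log(7/4) = 0.5596
  log(r/|z_k|) for z_k = 1: log(7/1) = 1.9459
  log(r/|z_k|) for z_k = 6: log(7/6) = 0.1542
  log(r/|z_k|) for z_k = 4: log(7/4) = 0.5596
Sum over inside zeros: 3.2193.
I(r) = log|p(0)| + (inside sum) = 4.5643 + 3.2193 = 7.7836.
Closed form (all zeros inside, monic): I(r) = n·log(r) = 4·log(7) = 7.7836. ✓

I(r) ≈ 7.7836.


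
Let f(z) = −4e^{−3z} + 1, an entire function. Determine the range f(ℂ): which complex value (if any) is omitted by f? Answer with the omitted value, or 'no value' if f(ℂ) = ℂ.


Little Picard bounds the complement of f(ℂ) to at most one point.
e^{−3z} is never zero on ℂ, so -4·e^{−3z} takes every value in ℂ ∖ {0}. Adding 1 shifts the range to ℂ ∖ {1}. Thus f omits exactly the value 1.

Omitted value: 1.


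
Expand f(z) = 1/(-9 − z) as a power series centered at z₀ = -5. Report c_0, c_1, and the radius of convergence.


Let w = z − z₀, so z = z₀ + w.
Then -9 − z = -9 − (z₀ + w) = (-9 − z₀) − w = -4 − w.
f(z) = 1/(-4 − w) = (1/(-4)) · 1/(1 − w/(-4)) = Σ_{n≥0} w^n / (-4)^(n+1).
So c_n = 1/(-4)^(n+1):
  c_0 = 1/(-4)^1 = -1/4.
  c_1 = 1/(-4)^2 = 1/16.
The series is valid for |w/d| < 1, i.e. |z − z₀| < |d|.
Radius of convergence: R = |-9 − z₀| = |-4| = 4 (distance from z₀ to the singularity z = -9).

c_0 = -1/4, c_1 = 1/16; R = 4.


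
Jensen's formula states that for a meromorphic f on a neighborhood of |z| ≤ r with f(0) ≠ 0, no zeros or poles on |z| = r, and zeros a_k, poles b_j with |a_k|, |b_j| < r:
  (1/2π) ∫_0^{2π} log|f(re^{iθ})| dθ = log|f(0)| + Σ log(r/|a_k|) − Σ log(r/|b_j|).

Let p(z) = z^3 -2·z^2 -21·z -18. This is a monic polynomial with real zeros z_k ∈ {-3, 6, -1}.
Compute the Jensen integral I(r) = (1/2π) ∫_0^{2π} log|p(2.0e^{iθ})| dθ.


Zeros: -3, -1, 6; r = 2.0.
Inside |z| < r: -1. Outside (|z| ≥ r): -3, 6.
p(0) = -18, so log|p(0)| = log(18) = 2.8904.
Apply Jensen: I(r) = log|p(0)| + Σ_k log(r/|z_k|), summed over zeros inside |z| < r.
  log(r/|z_k|) for z_k = -1: log(2.0/1) = 0.6931
  Outside zeros (-3, 6) contribute nothing to the Jensen sum.
Sum over inside zeros: 0.6931.
I(r) = log|p(0)| + (inside sum) = 2.8904 + 0.6931 = 3.5835.
Note: since some zeros are outside |z| ≤ r, the simplified n·log(r) form does NOT apply — only the inside zeros contribute.

I(r) ≈ 3.5835.


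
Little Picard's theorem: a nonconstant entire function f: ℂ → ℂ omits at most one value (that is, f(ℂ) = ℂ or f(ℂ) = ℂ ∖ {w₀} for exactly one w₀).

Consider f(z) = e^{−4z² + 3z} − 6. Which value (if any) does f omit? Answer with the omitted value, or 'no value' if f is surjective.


Little Picard bounds the complement of f(ℂ) to at most one point.
The exponent g(z) = −4z² + 3z is a nonconstant polynomial, hence surjective onto ℂ. So e^{g(z)} takes every value in {e^w : w ∈ ℂ} = ℂ ∖ {0}. Adding -6 shifts the range to ℂ ∖ {-6}. f omits exactly -6.

Omitted value: -6.


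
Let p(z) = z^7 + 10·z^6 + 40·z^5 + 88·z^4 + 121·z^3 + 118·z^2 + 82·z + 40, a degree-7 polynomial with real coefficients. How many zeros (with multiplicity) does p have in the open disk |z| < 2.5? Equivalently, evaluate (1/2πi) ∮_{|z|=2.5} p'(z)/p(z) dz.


The zeros of p are: (0 + 1i), (0 - 1i), -4, (-1 + 1i), (-1 - 1i), (-2 + 1i), (-2 - 1i).
Their magnitudes are: 1, 1, 4, 1.414, 1.414, 2.236, 2.236.
Zeros with |z| < R = 2.5: (0 + 1i), (0 - 1i), (-1 + 1i), (-1 - 1i), (-2 + 1i), (-2 - 1i).
Count = 6.
By the argument principle, (1/2πi) ∮_{|z|=R} p'(z)/p(z) dz equals exactly this count.

Number of zeros inside |z| < 2.5: 6.


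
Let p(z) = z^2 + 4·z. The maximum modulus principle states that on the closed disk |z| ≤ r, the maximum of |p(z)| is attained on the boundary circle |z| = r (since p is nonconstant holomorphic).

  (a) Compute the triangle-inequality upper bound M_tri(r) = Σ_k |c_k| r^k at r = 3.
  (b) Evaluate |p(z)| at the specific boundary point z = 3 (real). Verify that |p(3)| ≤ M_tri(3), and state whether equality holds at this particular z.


Coefficients: c_0 = 0, c_1 = 4, c_2 = 1. Radius r = 3.
Part (a). Triangle bound: M_tri(r) = Σ_k |c_k| r^k
  = |0|·3^0 + |4|·3^1 + |1|·3^2
  = 0 + 12 + 9 = 21.
This bounds M(r) := max_{|z|=r} |p(z)| from above; equality holds iff all terms c_k z^k can be made to align in phase at a single z on |z|=r.
Part (b). At z = 3 (real, on the circle |z| = r):
  p(3) = (0)·3^0 + (4)·3^1 + (1)·3^2 = 21.
  |p(3)| = 21.
Since all nonzero coefficients share the same sign, |p(3)| = 21 = M_tri(3); the triangle bound is attained at z = 3, so in fact M(r) = 21.

M_tri(3) = 21; |p(3)| = 21; equality at z=3: yes.


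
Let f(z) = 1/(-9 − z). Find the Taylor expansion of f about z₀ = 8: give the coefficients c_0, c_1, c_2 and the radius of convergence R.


Let w = z − z₀, so z = z₀ + w.
Then -9 − z = -9 − (z₀ + w) = (-9 − z₀) − w = -17 − w.
f(z) = 1/(-17 − w) = (1/(-17)) · 1/(1 − w/(-17)) = Σ_{n≥0} w^n / (-17)^(n+1).
So c_n = 1/(-17)^(n+1):
  c_0 = 1/(-17)^1 = -1/17.
  c_1 = 1/(-17)^2 = 1/289.
  c_2 = 1/(-17)^3 = -1/4913.
The series is valid for |w/d| < 1, i.e. |z − z₀| < |d|.
Radius of convergence: R = |-9 − z₀| = |-17| = 17 (distance from z₀ to the singularity z = -9).

c_0 = -1/17, c_1 = 1/289, c_2 = -1/4913; R = 17.


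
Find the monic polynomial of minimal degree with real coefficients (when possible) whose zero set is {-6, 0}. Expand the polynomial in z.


The polynomial is p(z) = ∏_{α ∈ S} (z − α), where S = {-6, 0}.
Expanding the product yields: p(z) = z^2 + 6·z.
The resulting polynomial has degree 2 and real coefficients as required.

p(z) = z^2 + 6·z.


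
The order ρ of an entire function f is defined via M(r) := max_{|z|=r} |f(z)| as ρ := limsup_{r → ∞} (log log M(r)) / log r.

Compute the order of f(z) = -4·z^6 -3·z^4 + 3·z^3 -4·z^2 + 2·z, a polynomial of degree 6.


|f(z)| ≤ Σ|c_k|·r^k = O(r^6) as r → ∞. Polynomial growth is O(e^{r^ε}) for every ε > 0 (since r^6/e^{r^ε} → 0), so ρ ≤ ε for all ε > 0, i.e. ρ = 0. Every nonconstant polynomial has order 0.
Therefore ρ = 0.

Order ρ = 0.


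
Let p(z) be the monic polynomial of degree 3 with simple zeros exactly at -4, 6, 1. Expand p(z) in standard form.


The polynomial is p(z) = ∏_{α ∈ S} (z − α), where S = {-4, 6, 1}.
Expanding the product yields: p(z) = z^3 -3·z^2 -22·z + 24.
The resulting polynomial has degree 3 and real coefficients as required.

p(z) = z^3 -3·z^2 -22·z + 24.


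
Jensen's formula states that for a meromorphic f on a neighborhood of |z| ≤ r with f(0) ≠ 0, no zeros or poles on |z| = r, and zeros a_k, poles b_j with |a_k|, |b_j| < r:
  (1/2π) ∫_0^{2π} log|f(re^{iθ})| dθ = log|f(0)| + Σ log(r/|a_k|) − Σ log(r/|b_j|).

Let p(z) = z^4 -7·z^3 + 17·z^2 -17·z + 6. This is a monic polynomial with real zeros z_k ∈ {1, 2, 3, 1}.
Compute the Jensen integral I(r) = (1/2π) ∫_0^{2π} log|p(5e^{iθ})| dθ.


Zeros: 1, 1, 2, 3; r = 5.
Inside |z| < r: 1, 1, 2, 3. Outside (|z| ≥ r): ∅.
p(0) = 6, so log|p(0)| = log(6) = 1.7918.
Apply Jensen: I(r) = log|p(0)| + Σ_k log(r/|z_k|), summed over zeros inside |z| < r.
  log(r/|z_k|) for z_k = 1: log(5/1) = 1.6094
  log(r/|z_k|) for z_k = 2: log(5/2) = 0.9163
  log(r/|z_k|) for z_k = 3: log(5/3) = 0.5108
  log(r/|z_k|) for z_k = 1: log(5/1) = 1.6094
Sum over inside zeros: 4.6460.
I(r) = log|p(0)| + (inside sum) = 1.7918 + 4.6460 = 6.4378.
Closed form (all zeros inside, monic): I(r) = n·log(r) = 4·log(5) = 6.4378. ✓

I(r) ≈ 6.4378.


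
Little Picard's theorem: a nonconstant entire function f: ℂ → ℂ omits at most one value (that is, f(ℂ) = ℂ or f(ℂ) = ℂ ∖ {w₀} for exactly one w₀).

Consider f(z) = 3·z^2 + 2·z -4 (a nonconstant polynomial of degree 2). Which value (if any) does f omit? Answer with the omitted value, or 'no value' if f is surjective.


Little Picard bounds the complement of f(ℂ) to at most one point.
For every w ∈ ℂ, the equation p(z) − w = 0 is a nonconstant polynomial in z and hence has at least one root by the fundamental theorem of algebra. So p is surjective onto ℂ, omitting no value.

Omitted value: no value.


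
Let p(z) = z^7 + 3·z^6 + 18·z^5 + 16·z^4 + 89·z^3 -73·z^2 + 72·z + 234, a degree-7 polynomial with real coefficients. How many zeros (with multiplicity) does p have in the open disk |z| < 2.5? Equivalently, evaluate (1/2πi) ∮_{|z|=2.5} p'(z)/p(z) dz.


The zeros of p are: (-2 + 3i), (-2 - 3i), -1, (0 + 3i), (0 - 3i), (1 + 1i), (1 - 1i).
Their magnitudes are: 3.606, 3.606, 1, 3, 3, 1.414, 1.414.
Zeros with |z| < R = 2.5: -1, (1 + 1i), (1 - 1i).
Count = 3.
By the argument principle, (1/2πi) ∮_{|z|=R} p'(z)/p(z) dz equals exactly this count.

Number of zeros inside |z| < 2.5: 3.


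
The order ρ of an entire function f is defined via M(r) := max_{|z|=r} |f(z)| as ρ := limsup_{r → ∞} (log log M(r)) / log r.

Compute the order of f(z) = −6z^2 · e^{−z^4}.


M(r) = max_{|z|=r} |-6|·|z|^2·|e^{−z^4}| = 6·r^2 · e^{1r^4} (the factors attain their maxima compatibly on |z|=r). Then log M(r) = log 6 + 2·log r + 1r^4, dominated by the last term, so log log M(r) ~ 4·log r. The polynomial factor -6z^2 contributes only a log r term and does not affect the order. ρ = 4.
Therefore ρ = 4.

Order ρ = 4.


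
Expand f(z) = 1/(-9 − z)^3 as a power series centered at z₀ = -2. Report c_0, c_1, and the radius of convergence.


Let w = z − z₀, so z = z₀ + w.
Then -9 − z = -9 − (z₀ + w) = (-9 − z₀) − w = -7 − w.
f(z) = 1/(-7 − w)^3 = (1/(-7)^3) · (1 − w/(-7))^{−3}.
By the binomial series (1−u)^{−3} = Σ_{n≥0} C(n+2, 2) u^n for |u|<1, with u = w/(-7):
  c_n = C(n+2, 2) / (-7)^(n+3).
  c_0 = 1/(-7)^3 = -1/343.
  c_1 = 3/(-7)^4 = 3/2401.
The series is valid for |w/d| < 1, i.e. |z − z₀| < |d|.
Radius of convergence: R = |-9 − z₀| = |-7| = 7 (distance from z₀ to the singularity z = -9).

c_0 = -1/343, c_1 = 3/2401; R = 7.


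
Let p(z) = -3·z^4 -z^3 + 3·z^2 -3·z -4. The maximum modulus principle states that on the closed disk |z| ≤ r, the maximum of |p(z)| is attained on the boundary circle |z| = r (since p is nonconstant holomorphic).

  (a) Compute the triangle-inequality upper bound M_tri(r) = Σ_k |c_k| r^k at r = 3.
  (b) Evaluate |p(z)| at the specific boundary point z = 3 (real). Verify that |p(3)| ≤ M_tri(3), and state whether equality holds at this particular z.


Coefficients: c_0 = -4, c_1 = -3, c_2 = 3, c_3 = -1, c_4 = -3. Radius r = 3.
Part (a). Triangle bound: M_tri(r) = Σ_k |c_k| r^k
  = |-4|·3^0 + |-3|·3^1 + |3|·3^2 + |-1|·3^3 + |-3|·3^4
  = 4 + 9 + 27 + 27 + 243 = 310.
This bounds M(r) := max_{|z|=r} |p(z)| from above; equality holds iff all terms c_k z^k can be made to align in phase at a single z on |z|=r.
Part (b). At z = 3 (real, on the circle |z| = r):
  p(3) = (-4)·3^0 + (-3)·3^1 + (3)·3^2 + (-1)·3^3 + (-3)·3^4 = -256.
  |p(3)| = 256.
Check: |p(3)| = 256 ≤ 310 = M_tri(3). ✓ Equality does not hold at z = 3 (the coefficients have mixed signs, so the terms do not all align in phase there).

M_tri(3) = 310; |p(3)| = 256; equality at z=3: no.


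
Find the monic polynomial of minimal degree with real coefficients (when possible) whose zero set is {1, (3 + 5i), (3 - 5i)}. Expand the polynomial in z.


The polynomial is p(z) = ∏_{α ∈ S} (z − α), where S = {1, (3 + 5i), (3 - 5i)}.
Expanding the product yields: p(z) = z^3 -7·z^2 + 40·z -34.
Note conjugate pairs combine to real quadratics: (z − (3+5i))(z − (3−5i)) = z² − 6z + 34.
The resulting polynomial has degree 3 and real coefficients as required.

p(z) = z^3 -7·z^2 + 40·z -34.


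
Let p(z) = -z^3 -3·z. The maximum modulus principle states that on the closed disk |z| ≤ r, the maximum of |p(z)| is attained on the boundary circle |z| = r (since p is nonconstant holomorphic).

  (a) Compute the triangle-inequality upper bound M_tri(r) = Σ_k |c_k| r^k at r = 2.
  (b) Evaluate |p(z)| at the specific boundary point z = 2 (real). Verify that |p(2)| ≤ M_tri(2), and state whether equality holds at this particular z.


Coefficients: c_0 = 0, c_1 = -3, c_2 = 0, c_3 = -1. Radius r = 2.
Part (a). Triangle bound: M_tri(r) = Σ_k |c_k| r^k
  = |0|·2^0 + |-3|·2^1 + |0|·2^2 + |-1|·2^3
  = 0 + 6 + 0 + 8 = 14.
This bounds M(r) := max_{|z|=r} |p(z)| from above; equality holds iff all terms c_k z^k can be made to align in phase at a single z on |z|=r.
Part (b). At z = 2 (real, on the circle |z| = r):
  p(2) = (0)·2^0 + (-3)·2^1 + (0)·2^2 + (-1)·2^3 = -14.
  |p(2)| = 14.
Since all nonzero coefficients share the same sign, |p(2)| = 14 = M_tri(2); the triangle bound is attained at z = 2, so in fact M(r) = 14.

M_tri(2) = 14; |p(2)| = 14; equality at z=2: yes.


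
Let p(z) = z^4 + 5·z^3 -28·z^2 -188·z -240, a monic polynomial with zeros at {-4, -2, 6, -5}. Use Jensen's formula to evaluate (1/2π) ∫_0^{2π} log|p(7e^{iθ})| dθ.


Zeros: -5, -4, -2, 6; r = 7.
Inside |z| < r: -5, -4, -2, 6. Outside (|z| ≥ r): ∅.
p(0) = -240, so log|p(0)| = log(240) = 5.4806.
Apply Jensen: I(r) = log|p(0)| + Σ_k log(r/|z_k|), summed over zeros inside |z| < r.
  log(r/|z_k|) for z_k = -4: log(7/4) = 0.5596
  log(r/|z_k|) for z_k = -2: log(7/2) = 1.2528
  log(r/|z_k|) for z_k = 6: log(7/6) = 0.1542
  log(r/|z_k|) for z_k = -5: log(7/5) = 0.3365
Sum over inside zeros: 2.3030.
I(r) = log|p(0)| + (inside sum) = 5.4806 + 2.3030 = 7.7836.
Closed form (all zeros inside, monic): I(r) = n·log(r) = 4·log(7) = 7.7836. ✓

I(r) ≈ 7.7836.


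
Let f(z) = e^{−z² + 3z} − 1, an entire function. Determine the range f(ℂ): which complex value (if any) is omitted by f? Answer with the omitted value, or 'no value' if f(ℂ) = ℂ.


Little Picard bounds the complement of f(ℂ) to at most one point.
The exponent g(z) = −z² + 3z is a nonconstant polynomial, hence surjective onto ℂ. So e^{g(z)} takes every value in {e^w : w ∈ ℂ} = ℂ ∖ {0}. Adding -1 shifts the range to ℂ ∖ {-1}. f omits exactly -1.

Omitted value: -1.


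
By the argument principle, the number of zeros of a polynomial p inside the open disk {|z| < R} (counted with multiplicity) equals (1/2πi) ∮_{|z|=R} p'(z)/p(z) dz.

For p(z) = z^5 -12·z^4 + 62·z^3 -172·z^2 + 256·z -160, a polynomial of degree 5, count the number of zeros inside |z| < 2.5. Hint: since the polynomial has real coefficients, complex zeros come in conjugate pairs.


The zeros of p are: (2 + 2i), (2 - 2i), 2, (3 + 1i), (3 - 1i).
Their magnitudes are: 2.828, 2.828, 2, 3.162, 3.162.
Zeros with |z| < R = 2.5: 2.
Count = 1.
By the argument principle, (1/2πi) ∮_{|z|=R} p'(z)/p(z) dz equals exactly this count.

Number of zeros inside |z| < 2.5: 1.


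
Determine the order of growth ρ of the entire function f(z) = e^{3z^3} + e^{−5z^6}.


Each summand is entire of order 3 and 6 respectively (as in the single-exponential case). The order of a sum is at most the max of the orders, so ρ ≤ 6. For the lower bound: on |z|=r choose arg z so that -5z^6 is real positive; then |e^{-5z^6}| = e^{5r^6} while |e^{3z^3}| ≤ e^{3r^3} = o(e^{5r^6}). So |f| ≥ e^{5r^6}(1 − o(1)) and ρ ≥ 6. Hence ρ = max(3, 6) = 6.
Therefore ρ = 6.

Order ρ = 6.


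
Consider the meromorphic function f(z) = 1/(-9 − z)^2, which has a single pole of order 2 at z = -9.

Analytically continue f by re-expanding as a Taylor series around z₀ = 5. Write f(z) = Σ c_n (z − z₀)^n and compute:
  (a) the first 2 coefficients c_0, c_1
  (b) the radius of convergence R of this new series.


Let w = z − z₀, so z = z₀ + w.
Then -9 − z = -9 − (z₀ + w) = (-9 − z₀) − w = -14 − w.
f(z) = 1/(-14 − w)^2 = (1/(-14)^2) · (1 − w/(-14))^{−2}.
By the binomial series (1−u)^{−2} = Σ_{n≥0} C(n+1, 1) u^n for |u|<1, with u = w/(-14):
  c_n = C(n+1, 1) / (-14)^(n+2).
  c_0 = 1/(-14)^2 = 1/196.
  c_1 = 2/(-14)^3 = -1/1372.
The series is valid for |w/d| < 1, i.e. |z − z₀| < |d|.
Radius of convergence: R = |-9 − z₀| = |-14| = 14 (distance from z₀ to the singularity z = -9).

c_0 = 1/196, c_1 = -1/1372; R = 14.


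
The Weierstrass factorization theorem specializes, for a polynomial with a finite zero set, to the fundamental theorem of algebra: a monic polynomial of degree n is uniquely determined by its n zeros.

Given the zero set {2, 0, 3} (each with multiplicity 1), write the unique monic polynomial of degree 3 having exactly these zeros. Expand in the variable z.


The polynomial is p(z) = ∏_{α ∈ S} (z − α), where S = {2, 0, 3}.
Expanding the product yields: p(z) = z^3 -5·z^2 + 6·z.
The resulting polynomial has degree 3 and real coefficients as required.

p(z) = z^3 -5·z^2 + 6·z.


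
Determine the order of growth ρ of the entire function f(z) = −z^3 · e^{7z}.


M(r) = max_{|z|=r} |-1|·|z|^3·|e^{7z}| = 1·r^3 · e^{7r^1} (the factors attain their maxima compatibly on |z|=r). Then log M(r) = log 1 + 3·log r + 7r^1, dominated by the last term, so log log M(r) ~ 1·log r. The polynomial factor -1z^3 contributes only a log r term and does not affect the order. ρ = 1.
Therefore ρ = 1.

Order ρ = 1.


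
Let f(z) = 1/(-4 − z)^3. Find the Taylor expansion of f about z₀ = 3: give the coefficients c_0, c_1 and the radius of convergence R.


Let w = z − z₀, so z = z₀ + w.
Then -4 − z = -4 − (z₀ + w) = (-4 − z₀) − w = -7 − w.
f(z) = 1/(-7 − w)^3 = (1/(-7)^3) · (1 − w/(-7))^{−3}.
By the binomial series (1−u)^{−3} = Σ_{n≥0} C(n+2, 2) u^n for |u|<1, with u = w/(-7):
  c_n = C(n+2, 2) / (-7)^(n+3).
  c_0 = 1/(-7)^3 = -1/343.
  c_1 = 3/(-7)^4 = 3/2401.
The series is valid for |w/d| < 1, i.e. |z − z₀| < |d|.
Radius of convergence: R = |-4 − z₀| = |-7| = 7 (distance from z₀ to the singularity z = -4).

c_0 = -1/343, c_1 = 3/2401; R = 7.


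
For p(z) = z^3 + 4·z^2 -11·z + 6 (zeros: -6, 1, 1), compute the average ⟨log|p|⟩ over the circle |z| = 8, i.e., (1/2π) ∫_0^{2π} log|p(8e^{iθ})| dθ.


Zeros: -6, 1, 1; r = 8.
Inside |z| < r: -6, 1, 1. Outside (|z| ≥ r): ∅.
p(0) = 6, so log|p(0)| = log(6) = 1.7918.
Apply Jensen: I(r) = log|p(0)| + Σ_k log(r/|z_k|), summed over zeros inside |z| < r.
  log(r/|z_k|) for z_k = -6: log(8/6) = 0.2877
  log(r/|z_k|) for z_k = 1: log(8/1) = 2.0794
  log(r/|z_k|) for z_k = 1: log(8/1) = 2.0794
Sum over inside zeros: 4.4466.
I(r) = log|p(0)| + (inside sum) = 1.7918 + 4.4466 = 6.2383.
Closed form (all zeros inside, monic): I(r) = n·log(r) = 3·log(8) = 6.2383. ✓

I(r) ≈ 6.2383.


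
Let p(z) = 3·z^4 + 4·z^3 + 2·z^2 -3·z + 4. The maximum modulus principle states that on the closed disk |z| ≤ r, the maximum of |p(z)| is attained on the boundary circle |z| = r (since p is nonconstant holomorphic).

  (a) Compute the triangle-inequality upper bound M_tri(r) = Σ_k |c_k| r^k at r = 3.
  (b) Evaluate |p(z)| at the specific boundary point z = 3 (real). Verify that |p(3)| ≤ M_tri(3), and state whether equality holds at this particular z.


Coefficients: c_0 = 4, c_1 = -3, c_2 = 2, c_3 = 4, c_4 = 3. Radius r = 3.
Part (a). Triangle bound: M_tri(r) = Σ_k |c_k| r^k
  = |4|·3^0 + |-3|·3^1 + |2|·3^2 + |4|·3^3 + |3|·3^4
  = 4 + 9 + 18 + 108 + 243 = 382.
This bounds M(r) := max_{|z|=r} |p(z)| from above; equality holds iff all terms c_k z^k can be made to align in phase at a single z on |z|=r.
Part (b). At z = 3 (real, on the circle |z| = r):
  p(3) = (4)·3^0 + (-3)·3^1 + (2)·3^2 + (4)·3^3 + (3)·3^4 = 364.
  |p(3)| = 364.
Check: |p(3)| = 364 ≤ 382 = M_tri(3). ✓ Equality does not hold at z = 3 (the coefficients have mixed signs, so the terms do not all align in phase there).

M_tri(3) = 382; |p(3)| = 364; equality at z=3: no.


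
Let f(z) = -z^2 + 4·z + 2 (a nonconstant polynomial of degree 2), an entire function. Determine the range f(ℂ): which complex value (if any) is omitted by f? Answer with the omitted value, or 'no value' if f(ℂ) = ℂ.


Little Picard bounds the complement of f(ℂ) to at most one point.
For every w ∈ ℂ, the equation p(z) − w = 0 is a nonconstant polynomial in z and hence has at least one root by the fundamental theorem of algebra. So p is surjective onto ℂ, omitting no value.

Omitted value: no value.


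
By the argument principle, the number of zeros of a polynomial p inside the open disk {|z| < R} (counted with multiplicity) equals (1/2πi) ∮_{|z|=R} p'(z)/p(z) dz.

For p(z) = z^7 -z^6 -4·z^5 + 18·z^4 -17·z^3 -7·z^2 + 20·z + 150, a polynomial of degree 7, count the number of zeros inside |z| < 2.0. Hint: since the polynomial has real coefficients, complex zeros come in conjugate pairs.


The zeros of p are: (1 + 2i), (1 - 2i), (-1 + 1i), (-1 - 1i), -3, (2 + 1i), (2 - 1i).
Their magnitudes are: 2.236, 2.236, 1.414, 1.414, 3, 2.236, 2.236.
Zeros with |z| < R = 2.0: (-1 + 1i), (-1 - 1i).
Count = 2.
By the argument principle, (1/2πi) ∮_{|z|=R} p'(z)/p(z) dz equals exactly this count.

Number of zeros inside |z| < 2.0: 2.


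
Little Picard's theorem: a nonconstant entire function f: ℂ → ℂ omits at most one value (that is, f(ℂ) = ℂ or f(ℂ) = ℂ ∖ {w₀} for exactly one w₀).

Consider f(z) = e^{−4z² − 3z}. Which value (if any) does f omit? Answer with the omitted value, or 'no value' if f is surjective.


Little Picard bounds the complement of f(ℂ) to at most one point.
The exponent g(z) = −4z² − 3z is a nonconstant polynomial, hence surjective onto ℂ. So e^{g(z)} takes every value in {e^w : w ∈ ℂ} = ℂ ∖ {0}. Adding 0 shifts the range to ℂ ∖ {0}. f omits exactly 0.

Omitted value: 0.
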